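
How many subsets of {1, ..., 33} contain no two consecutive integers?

Let a(n) count such subsets of {1, ..., n}. Either n is excluded (a(n-1) ways) or n is included, forcing n-1 out (a(n-2) ways), so a(n) = a(n-1) + a(n-2) with a(1)=2, a(2)=3.
Computing successive values: a(1)=2, a(2)=3, a(3)=5, a(4)=8, a(5)=13, a(6)=21, a(7)=34, a(8)=55, a(9)=89, a(10)=144, a(11)=233, a(12)=377, a(13)=610, a(14)=987, a(15)=1597, a(16)=2584, a(17)=4181, a(18)=6765, a(19)=10946, a(20)=17711, a(21)=28657, a(22)=46368, a(23)=75025, a(24)=121393, a(25)=196418, a(26)=317811, a(27)=514229, a(28)=832040, a(29)=1346269, a(30)=2178309, a(31)=3524578, a(32)=5702887, a(33)=9227465.

Final answer: 9227465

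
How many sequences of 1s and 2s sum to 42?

Let f(n) be the number of climbs. Removing the last move (1 or 2 steps) gives f(n) = f(n-1) + f(n-2); base cases f(1)=1, f(2)=2.
Building up term by term: f(1)=1, f(2)=2, f(3)=3, f(4)=5, f(5)=8, f(6)=13, f(7)=21, f(8)=34, f(9)=55, f(10)=89, f(11)=144, f(12)=233, f(13)=377, f(14)=610, f(15)=987, f(16)=1597, f(17)=2584, f(18)=4181, f(19)=6765, f(20)=10946, f(21)=17711, f(22)=28657, f(23)=46368, f(24)=75025, f(25)=121393, f(26)=196418, f(27)=317811, f(28)=514229, f(29)=832040, f(30)=1346269, f(31)=2178309, f(32)=3524578, f(33)=5702887, f(34)=9227465, f(35)=14930352, f(36)=24157817, f(37)=39088169, f(38)=63245986, f(39)=102334155, f(40)=165580141, f(41)=267914296, f(42)=433494437.

Final answer: 433494437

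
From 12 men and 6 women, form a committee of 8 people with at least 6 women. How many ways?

Sum over valid woman counts:
C(6,6)C(12,2).

Final answer: 66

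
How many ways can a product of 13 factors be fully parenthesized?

This is counted by the nth Catalan number C_n. Here n = 13 - 1 = 12.
C_n = C(2n,n)/(n+1), so C_{12} = C(24,12)/13 = 2704156/13.

Final answer: C_{12} = 208012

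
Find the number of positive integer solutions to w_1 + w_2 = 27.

Substitute w'_i = w_i - 1 (so w'_i >= 0). Then sum w'_i = 27 - 2 = 25.
Stars and bars: C(25+2-1, 2-1) = C(26,1).

Final answer: C(26,1) = 26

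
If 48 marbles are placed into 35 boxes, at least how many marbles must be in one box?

By the pigeonhole principle: ceiling(48/35).

Final answer: 2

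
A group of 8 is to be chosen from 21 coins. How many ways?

C(21,8) = 21!/(8! x 13!).

Final answer: \binom{21}{8} = 203490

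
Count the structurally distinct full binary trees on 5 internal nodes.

The structures are counted by the Catalan number C_n. Here n = 5.
C_n = (2n)!/(n!(n+1)!), so C_{5} = 10!/(5! x 6!) = C(10,5)/6 = 252/6.

Final answer: C_{5} = 42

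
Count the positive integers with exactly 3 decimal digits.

The leading digit cannot be 0 (9 options); the other 2 digits can be anything (10 options each).
Total: 9 x 10^2.

Final answer: 900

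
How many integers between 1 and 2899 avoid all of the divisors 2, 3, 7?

|div by 2|=1449, |div by 3|=966, |div by 7|=414.
|div by 2&3|=483, |div by 2&7|=207, |div by 3&7|=138, |div by all|=69.
By inclusion-exclusion, divisible by at least one: 1449+966+414-483-207-138+69 = 2070.
Not divisible by any: 2899 - 2070.

Final answer: 829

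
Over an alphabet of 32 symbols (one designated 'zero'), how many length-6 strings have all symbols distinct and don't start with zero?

The leading digit has 31 choices (anything but zero); the next has 31 (anything but the first), then 30, and so on, one fewer each time.
Total: 31 x 31 x 30 x 29 x 28 x 27.

Final answer: 632068920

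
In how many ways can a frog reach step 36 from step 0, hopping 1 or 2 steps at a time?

Condition on the final move: it is a 1-step (f(n-1) ways to get there) or a 2-step (f(n-2) ways), so f(n) = f(n-1) + f(n-2), with f(1)=1, f(2)=2.
Computing successive values: f(1)=1, f(2)=2, f(3)=3, f(4)=5, f(5)=8, f(6)=13, f(7)=21, f(8)=34, f(9)=55, f(10)=89, f(11)=144, f(12)=233, f(13)=377, f(14)=610, f(15)=987, f(16)=1597, f(17)=2584, f(18)=4181, f(19)=6765, f(20)=10946, f(21)=17711, f(22)=28657, f(23)=46368, f(24)=75025, f(25)=121393, f(26)=196418, f(27)=317811, f(28)=514229, f(29)=832040, f(30)=1346269, f(31)=2178309, f(32)=3524578, f(33)=5702887, f(34)=9227465, f(35)=14930352, f(36)=24157817.

Final answer: 24157817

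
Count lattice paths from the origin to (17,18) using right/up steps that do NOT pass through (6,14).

Total paths to (17,18): C(35,18) = 4537567650.
Paths through (6,14): C(20,14) x C(15,4) = 52907400.
Avoiding (6,14): 4537567650 - 52907400.

Final answer: 4484660250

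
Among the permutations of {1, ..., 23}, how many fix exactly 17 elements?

Choose which 17 elements are fixed: C(23,17) = 100947.
Derange the remaining 6 using D(j) = (j-1)(D(j-1) + D(j-2)), D(0)=1, D(1)=0: D(2)=1, D(3)=2, D(4)=9, D(5)=44, D(6)=265.
Total: 100947 x 265.

Final answer: C(23,17) D(6) = 26750955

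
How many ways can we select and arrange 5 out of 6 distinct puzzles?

P(6,5) = 6!/(6-5)! = 6!/1!.

Final answer: P(6,5) = 720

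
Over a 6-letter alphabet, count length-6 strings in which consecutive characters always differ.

First character: 6 choices. Each subsequent: 5 choices (must differ from the previous one).
Total: 6 x 5^5.

Final answer: 6 x 5^{5} = 18750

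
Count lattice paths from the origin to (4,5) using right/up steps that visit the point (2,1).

Paths (0,0)->(2,1): C(3,1) = 3.
Paths (2,1)->(4,5): C(6,4) = 15.
By multiplication principle: 3 x 15.

Final answer: 45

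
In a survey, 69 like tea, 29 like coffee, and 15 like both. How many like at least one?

|A union B| = |A| + |B| - |A intersect B| = 69 + 29 - 15.

Final answer: 83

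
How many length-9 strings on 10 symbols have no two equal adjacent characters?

Let g(n) count such strings. g(1) = 10, and each valid string of length n-1 extends in 9 ways (any symbol but the last), so g(n) = 9 g(n-1).
Total: g(9) = 10 x 9^8.

Final answer: 10 x 9^{8} = 430467210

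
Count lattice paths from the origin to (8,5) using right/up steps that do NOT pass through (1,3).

Total paths to (8,5): C(13,5) = 1287.
Paths through (1,3): C(4,3) x C(9,2) = 144.
Avoiding (1,3): 1287 - 144.

Final answer: 1143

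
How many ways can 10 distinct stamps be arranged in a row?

The number of ways to arrange 10 distinct objects is 10!.

Final answer: 10! = 3628800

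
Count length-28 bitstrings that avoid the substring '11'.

A valid string ends in 0 (append to any length-(n-1) valid string) or in 01 (append to any length-(n-2) valid string), so a(n) = a(n-1) + a(n-2) with a(1)=2, a(2)=3.
Building up term by term: a(1)=2, a(2)=3, a(3)=5, a(4)=8, a(5)=13, a(6)=21, a(7)=34, a(8)=55, a(9)=89, a(10)=144, a(11)=233, a(12)=377, a(13)=610, a(14)=987, a(15)=1597, a(16)=2584, a(17)=4181, a(18)=6765, a(19)=10946, a(20)=17711, a(21)=28657, a(22)=46368, a(23)=75025, a(24)=121393, a(25)=196418, a(26)=317811, a(27)=514229, a(28)=832040.

Final answer: 832040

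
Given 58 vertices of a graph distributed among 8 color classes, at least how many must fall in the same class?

By pigeonhole with 58 objects and 8 categories: ceiling(58/8).

Final answer: 8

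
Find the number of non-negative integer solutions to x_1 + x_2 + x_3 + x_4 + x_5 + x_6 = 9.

Stars and bars with 9 stars and 5 bars:
C(9+6-1, 6-1) = C(14,5).

Final answer: C(14,5) = 2002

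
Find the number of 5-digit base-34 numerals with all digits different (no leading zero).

The leading digit has 33 choices (anything but zero); the next has 33 (anything but the first), then 32, and so on, one fewer each time.
Total: 33 x 33 x 32 x 31 x 30.

Final answer: 32408640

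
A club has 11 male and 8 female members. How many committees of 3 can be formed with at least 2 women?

Sum over valid woman counts:
C(8,2)C(11,1) = 308
C(8,3)C(11,0) = 56
Total: 308 + 56.

Final answer: 364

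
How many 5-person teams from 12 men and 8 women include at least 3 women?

Sum over valid woman counts:
C(8,3)C(12,2) = 3696
C(8,4)C(12,1) = 840
C(8,5)C(12,0) = 56
Total: 3696 + 840 + 56.

Final answer: 4592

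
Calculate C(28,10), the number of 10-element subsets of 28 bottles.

C(28,10) = 28!/(10! x 18!).

Final answer: \binom{28}{10} = 13123110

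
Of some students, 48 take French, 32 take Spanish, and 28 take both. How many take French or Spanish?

|A union B| = |A| + |B| - |A intersect B| = 48 + 32 - 28.

Final answer: 52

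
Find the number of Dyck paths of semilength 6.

Total monotonic paths to (6,6): C(12,6) = 924.
Reflecting each bad path at its first crossing gives a bijection with paths to (5,7): C(12,7) = 792.
Valid Dyck paths: 924 - 792.
(These counts are the Catalan numbers.)

Final answer: C_{6} = 132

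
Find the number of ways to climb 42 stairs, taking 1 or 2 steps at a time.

Let f(n) count the ways. The last step is size 1 or 2, so f(n) = f(n-1) + f(n-2) with f(1)=1, f(2)=2.
Computing successive values: f(1)=1, f(2)=2, f(3)=3, f(4)=5, f(5)=8, f(6)=13, f(7)=21, f(8)=34, f(9)=55, f(10)=89, f(11)=144, f(12)=233, f(13)=377, f(14)=610, f(15)=987, f(16)=1597, f(17)=2584, f(18)=4181, f(19)=6765, f(20)=10946, f(21)=17711, f(22)=28657, f(23)=46368, f(24)=75025, f(25)=121393, f(26)=196418, f(27)=317811, f(28)=514229, f(29)=832040, f(30)=1346269, f(31)=2178309, f(32)=3524578, f(33)=5702887, f(34)=9227465, f(35)=14930352, f(36)=24157817, f(37)=39088169, f(38)=63245986, f(39)=102334155, f(40)=165580141, f(41)=267914296, f(42)=433494437.

Final answer: 433494437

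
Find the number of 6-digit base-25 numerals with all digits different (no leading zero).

First digit: 24 (nonzero). Second: 24 (not first). Third: 23, etc.
Total: 24 x 24 x 23 x 22 x 21 x 20.

Final answer: 122411520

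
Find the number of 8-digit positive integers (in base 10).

First digit: 9 choices (1-9). Each of the remaining 7 digits: 10 choices.
Total: 9 x 10^7.

Final answer: 90000000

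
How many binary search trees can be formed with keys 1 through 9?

This is counted by the nth Catalan number C_n. Here n = 9.
C_n = C(2n,n)/(n+1), so C_{9} = C(18,9)/10 = 48620/10.

Final answer: C_{9} = 4862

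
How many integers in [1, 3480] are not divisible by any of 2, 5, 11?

|div by 2|=1740, |div by 5|=696, |div by 11|=316.
|div by 2&5|=348, |div by 2&11|=158, |div by 5&11|=63, |div by all|=31.
By inclusion-exclusion, divisible by at least one: 1740+696+316-348-158-63+31 = 2214.
Not divisible by any: 3480 - 2214.

Final answer: 1266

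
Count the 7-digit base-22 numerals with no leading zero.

Leading digit: 21 options (nonzero). Other 6 digit(s): 22 options each.
Total: 21 x 22^6.

Final answer: 2380977984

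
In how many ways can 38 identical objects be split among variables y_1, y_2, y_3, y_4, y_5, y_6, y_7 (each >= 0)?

Stars and bars with 38 stars and 6 bars:
C(38+7-1, 7-1) = C(44,6).

Final answer: C(44,6) = 7059052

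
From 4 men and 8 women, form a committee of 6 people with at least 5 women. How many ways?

Sum over valid woman counts:
C(8,5)C(4,1) = 224
C(8,6)C(4,0) = 28
Total: 224 + 28.

Final answer: 252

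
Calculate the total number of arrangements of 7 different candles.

The number of ways to arrange 7 distinct objects is 7!.

Final answer: 7! = 5040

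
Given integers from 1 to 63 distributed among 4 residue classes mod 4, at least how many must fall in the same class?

By pigeonhole with 63 objects and 4 categories: ceiling(63/4).

Final answer: 16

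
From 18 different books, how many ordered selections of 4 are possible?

P(18,4) = 18!/(18-4)! = 18!/14!.

Final answer: P(18,4) = 73440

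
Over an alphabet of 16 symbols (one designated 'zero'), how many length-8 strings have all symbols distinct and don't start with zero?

First digit: 15 (nonzero). Second: 15 (not first). Third: 14, etc.
Total: 15 x 15 x 14 x 13 x 12 x 11 x 10 x 9.

Final answer: 486486000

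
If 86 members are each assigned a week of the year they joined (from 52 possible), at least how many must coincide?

There are 52 possible values for week of the year they joined. With 86 members and 52 categories, by pigeonhole: ceiling(86/52).

Final answer: 2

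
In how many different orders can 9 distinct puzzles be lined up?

The number of ways to arrange 9 distinct objects is 9!.

Final answer: 9! = 362880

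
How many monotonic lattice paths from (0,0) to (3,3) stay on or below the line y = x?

Total monotonic paths to (3,3): C(6,3) = 20.
By the reflection principle, paths that go above the diagonal number C(6,4) = 15.
Valid Dyck paths: 20 - 15.
(Equivalently, C_{3} = C(6,3)/4 = 20/4.)

Final answer: C_{3} = 5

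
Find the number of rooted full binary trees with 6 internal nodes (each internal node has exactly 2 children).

The structures are counted by the Catalan number C_n. Here n = 6.
C_n = C(2n,n)/(n+1), so C_{6} = C(12,6)/7 = 924/7.

Final answer: C_{6} = 132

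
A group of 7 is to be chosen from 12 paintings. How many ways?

C(12,7) = 12!/(7! x 5!).

Final answer: \binom{12}{7} = 792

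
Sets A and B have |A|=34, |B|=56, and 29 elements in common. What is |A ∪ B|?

|A union B| = |A| + |B| - |A intersect B| = 34 + 56 - 29.

Final answer: 61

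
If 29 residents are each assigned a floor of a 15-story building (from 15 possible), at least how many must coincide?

There are 15 possible values for floor of a 15-story building. With 29 residents and 15 categories, by pigeonhole: ceiling(29/15).

Final answer: 2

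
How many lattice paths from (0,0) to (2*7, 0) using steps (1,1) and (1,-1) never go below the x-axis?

Total monotonic paths to (7,7): C(14,7) = 3432.
By the reflection principle, paths that go above the diagonal number C(14,8) = 3003.
Valid Dyck paths: 3432 - 3003.
(This is the Catalan number C_{7}.)

Final answer: C_{7} = 429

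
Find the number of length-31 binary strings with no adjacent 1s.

A valid string ends in 0 (append to any length-(n-1) valid string) or in 01 (append to any length-(n-2) valid string), so a(n) = a(n-1) + a(n-2) with a(1)=2, a(2)=3.
Iterating the recurrence: a(1)=2, a(2)=3, a(3)=5, a(4)=8, a(5)=13, a(6)=21, a(7)=34, a(8)=55, a(9)=89, a(10)=144, a(11)=233, a(12)=377, a(13)=610, a(14)=987, a(15)=1597, a(16)=2584, a(17)=4181, a(18)=6765, a(19)=10946, a(20)=17711, a(21)=28657, a(22)=46368, a(23)=75025, a(24)=121393, a(25)=196418, a(26)=317811, a(27)=514229, a(28)=832040, a(29)=1346269, a(30)=2178309, a(31)=3524578.

Final answer: 3524578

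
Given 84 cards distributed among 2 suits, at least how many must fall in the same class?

By pigeonhole with 84 objects and 2 categories: ceiling(84/2).

Final answer: 42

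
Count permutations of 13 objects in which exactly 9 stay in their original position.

Choose which 9 elements are fixed: C(13,9) = 715.
Derange the remaining 4 using D(j) = (j-1)(D(j-1) + D(j-2)), D(0)=1, D(1)=0: D(2)=1, D(3)=2, D(4)=9.
Total: 715 x 9.

Final answer: C(13,9) D(4) = 6435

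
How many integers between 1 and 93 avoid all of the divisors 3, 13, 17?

|div by 3|=31, |div by 13|=7, |div by 17|=5.
|div by 3&13|=2, |div by 3&17|=1, |div by 13&17|=0, |div by all|=0.
By inclusion-exclusion, divisible by at least one: 31+7+5-2-1-0+0 = 40.
Not divisible by any: 93 - 40.

Final answer: 53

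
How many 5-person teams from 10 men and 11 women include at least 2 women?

Sum over valid woman counts:
C(11,2)C(10,3) = 6600
C(11,3)C(10,2) = 7425
C(11,4)C(10,1) = 3300
C(11,5)C(10,0) = 462
Total: 6600 + 7425 + 3300 + 462.

Final answer: 17787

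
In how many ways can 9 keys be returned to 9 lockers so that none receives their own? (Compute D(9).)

Derangements satisfy D(n) = (n-1)(D(n-1) + D(n-2)), starting from D(0)=1, D(1)=0.
D(2) = 1 x (0 + 1) = 1
D(3) = 2 x (1 + 0) = 2
D(4) = 3 x (2 + 1) = 9
D(5) = 4 x (9 + 2) = 44
D(6) = 5 x (44 + 9) = 265
D(7) = 6 x (265 + 44) = 1854
D(8) = 7 x (1854 + 265) = 14833
D(9) = 8 x (D(8) + D(7)) = 8 x (14833 + 1854)

Final answer: D(9) = 133496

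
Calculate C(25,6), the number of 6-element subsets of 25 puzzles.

C(25,6) = 25!/(6! x (25-6)!).

Final answer: C(25,6) = 177100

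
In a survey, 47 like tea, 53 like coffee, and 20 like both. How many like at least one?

|A union B| = |A| + |B| - |A intersect B| = 47 + 53 - 20.

Final answer: 80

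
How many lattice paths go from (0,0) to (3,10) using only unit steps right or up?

Each path has 3 right steps and 10 up steps in some order (13 steps total).
Choose which 10 of the 13 steps are up: C(13,10).

Final answer: C(13,10) = 286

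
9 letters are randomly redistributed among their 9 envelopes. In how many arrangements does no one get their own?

D(n) = (n-1)(D(n-1) + D(n-2)), D(0)=1, D(1)=0.
D(2) = 1 x (0 + 1) = 1
D(3) = 2 x (1 + 0) = 2
D(4) = 3 x (2 + 1) = 9
D(5) = 4 x (9 + 2) = 44
D(6) = 5 x (44 + 9) = 265
D(7) = 6 x (265 + 44) = 1854
D(8) = 7 x (1854 + 265) = 14833
D(9) = 8 x (D(8) + D(7)) = 8 x (14833 + 1854)

Final answer: D(9) = 133496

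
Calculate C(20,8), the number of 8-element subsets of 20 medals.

C(20,8) = 20!/(8! x 12!).

Final answer: \binom{20}{8} = 125970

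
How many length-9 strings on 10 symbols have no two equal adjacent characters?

Let g(n) count such strings. g(1) = 10, and each valid string of length n-1 extends in 9 ways (any symbol but the last), so g(n) = 9 g(n-1).
Total: g(9) = 10 x 9^8.

Final answer: 10 x 9^{8} = 430467210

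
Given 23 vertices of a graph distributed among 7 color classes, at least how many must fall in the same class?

By pigeonhole with 23 objects and 7 categories: ceiling(23/7).

Final answer: 4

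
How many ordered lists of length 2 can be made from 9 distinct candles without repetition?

P(9,2) = 9!/(9-2)! = 9!/7!.

Final answer: P(9,2) = 72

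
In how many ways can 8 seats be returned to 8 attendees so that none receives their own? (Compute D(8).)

Derangements satisfy D(n) = (n-1)(D(n-1) + D(n-2)), starting from D(0)=1, D(1)=0.
D(2) = 1 x (0 + 1) = 1
D(3) = 2 x (1 + 0) = 2
D(4) = 3 x (2 + 1) = 9
D(5) = 4 x (9 + 2) = 44
D(6) = 5 x (44 + 9) = 265
D(7) = 6 x (265 + 44) = 1854
D(8) = 7 x (D(7) + D(6)) = 7 x (1854 + 265)

Final answer: D(8) = 14833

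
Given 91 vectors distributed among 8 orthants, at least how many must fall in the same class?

By pigeonhole with 91 objects and 8 categories: ceiling(91/8).

Final answer: 12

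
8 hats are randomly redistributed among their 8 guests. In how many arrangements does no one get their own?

D(n) = (n-1)(D(n-1) + D(n-2)), D(0)=1, D(1)=0.
D(2) = 1 x (0 + 1) = 1
D(3) = 2 x (1 + 0) = 2
D(4) = 3 x (2 + 1) = 9
D(5) = 4 x (9 + 2) = 44
D(6) = 5 x (44 + 9) = 265
D(7) = 6 x (265 + 44) = 1854
D(8) = 7 x (D(7) + D(6)) = 7 x (1854 + 265)

Final answer: D(8) = 14833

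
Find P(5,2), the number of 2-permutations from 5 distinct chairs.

P(5,2) = 5!/(5-2)! = 5!/3!.

Final answer: P(5,2) = 20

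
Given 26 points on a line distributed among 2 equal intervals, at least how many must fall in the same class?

By pigeonhole with 26 objects and 2 categories: ceiling(26/2).

Final answer: 13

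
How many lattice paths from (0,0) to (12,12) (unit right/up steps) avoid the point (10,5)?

Total paths to (12,12): C(24,12) = 2704156.
Paths through (10,5): C(15,5) x C(9,7) = 108108.
Avoiding (10,5): 2704156 - 108108.

Final answer: 2596048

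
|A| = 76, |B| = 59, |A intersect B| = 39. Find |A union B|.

|A union B| = |A| + |B| - |A intersect B| = 76 + 59 - 39.

Final answer: 96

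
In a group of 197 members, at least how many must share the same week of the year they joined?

There are 52 possible values for week of the year they joined. With 197 members and 52 categories, by pigeonhole: ceiling(197/52).

Final answer: 4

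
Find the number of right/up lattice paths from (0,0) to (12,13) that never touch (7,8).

Total paths to (12,13): C(25,13) = 5200300.
Paths through (7,8): C(15,8) x C(10,5) = 1621620.
Avoiding (7,8): 5200300 - 1621620.

Final answer: 3578680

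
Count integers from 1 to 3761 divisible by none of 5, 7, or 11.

|div by 5|=752, |div by 7|=537, |div by 11|=341.
|div by 5&7|=107, |div by 5&11|=68, |div by 7&11|=48, |div by all|=9.
By inclusion-exclusion, divisible by at least one: 752+537+341-107-68-48+9 = 1416.
Not divisible by any: 3761 - 1416.

Final answer: 2345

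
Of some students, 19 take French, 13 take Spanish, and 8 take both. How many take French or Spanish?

|A union B| = |A| + |B| - |A intersect B| = 19 + 13 - 8.

Final answer: 24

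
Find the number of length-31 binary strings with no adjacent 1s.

A valid string ends in 0 (append to any length-(n-1) valid string) or in 01 (append to any length-(n-2) valid string), so a(n) = a(n-1) + a(n-2) with a(1)=2, a(2)=3.
Computing successive values: a(1)=2, a(2)=3, a(3)=5, a(4)=8, a(5)=13, a(6)=21, a(7)=34, a(8)=55, a(9)=89, a(10)=144, a(11)=233, a(12)=377, a(13)=610, a(14)=987, a(15)=1597, a(16)=2584, a(17)=4181, a(18)=6765, a(19)=10946, a(20)=17711, a(21)=28657, a(22)=46368, a(23)=75025, a(24)=121393, a(25)=196418, a(26)=317811, a(27)=514229, a(28)=832040, a(29)=1346269, a(30)=2178309, a(31)=3524578.

Final answer: 3524578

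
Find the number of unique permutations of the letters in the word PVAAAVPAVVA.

Letters (A:5, P:2, V:4). Total letters: 11.
Permutations = 11!/(5! x 4! x 2!).

Final answer: 6930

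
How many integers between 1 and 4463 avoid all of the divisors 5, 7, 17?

|div by 5|=892, |div by 7|=637, |div by 17|=262.
|div by 5&7|=127, |div by 5&17|=52, |div by 7&17|=37, |div by all|=7.
By inclusion-exclusion, divisible by at least one: 892+637+262-127-52-37+7 = 1582.
Not divisible by any: 4463 - 1582.

Final answer: 2881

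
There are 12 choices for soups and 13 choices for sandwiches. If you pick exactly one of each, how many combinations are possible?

By the multiplication principle: 12 x 13.

Final answer: 156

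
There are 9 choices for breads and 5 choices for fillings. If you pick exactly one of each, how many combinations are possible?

By the multiplication principle: 9 x 5.

Final answer: 45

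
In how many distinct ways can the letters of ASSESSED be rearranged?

Letters (A:1, D:1, E:2, S:4). Total letters: 8.
Permutations = 8!/(4! x 2!).

Final answer: 840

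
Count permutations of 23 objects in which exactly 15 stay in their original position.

Choose which 15 elements are fixed: C(23,15) = 490314.
Derange the remaining 8 using D(j) = (j-1)(D(j-1) + D(j-2)), D(0)=1, D(1)=0: D(2)=1, D(3)=2, D(4)=9, D(5)=44, D(6)=265, D(7)=1854, D(8)=14833.
Total: 490314 x 14833.

Final answer: C(23,15) D(8) = 7272827562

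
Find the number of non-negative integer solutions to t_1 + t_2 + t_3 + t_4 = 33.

Stars and bars with 33 stars and 3 bars:
C(33+4-1, 4-1) = C(36,3).

Final answer: C(36,3) = 7140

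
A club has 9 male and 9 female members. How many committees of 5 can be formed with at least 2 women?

Sum over valid woman counts:
C(9,2)C(9,3) = 3024
C(9,3)C(9,2) = 3024
C(9,4)C(9,1) = 1134
C(9,5)C(9,0) = 126
Total: 3024 + 3024 + 1134 + 126.

Final answer: 7308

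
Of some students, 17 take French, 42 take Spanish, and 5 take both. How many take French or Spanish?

|A union B| = |A| + |B| - |A intersect B| = 17 + 42 - 5.

Final answer: 54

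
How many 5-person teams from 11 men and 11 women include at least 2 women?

Sum over valid woman counts:
C(11,2)C(11,3) = 9075
C(11,3)C(11,2) = 9075
C(11,4)C(11,1) = 3630
C(11,5)C(11,0) = 462
Total: 9075 + 9075 + 3630 + 462.

Final answer: 22242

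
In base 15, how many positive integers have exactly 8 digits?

In base 15, the leading digit has 14 choices (1..14); each of the remaining 7 digits has 15 choices.
Total: 14 x 15^7.

Final answer: 2392031250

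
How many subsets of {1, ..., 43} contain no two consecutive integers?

Condition on whether n belongs to the subset: if not, any valid subset of {1, ..., n-1} works (a(n-1)); if so, n-1 is excluded and the rest is a valid subset of {1, ..., n-2} (a(n-2)). Hence a(n) = a(n-1) + a(n-2), a(1)=2, a(2)=3.
Iterating the recurrence: a(1)=2, a(2)=3, a(3)=5, a(4)=8, a(5)=13, a(6)=21, a(7)=34, a(8)=55, a(9)=89, a(10)=144, a(11)=233, a(12)=377, a(13)=610, a(14)=987, a(15)=1597, a(16)=2584, a(17)=4181, a(18)=6765, a(19)=10946, a(20)=17711, a(21)=28657, a(22)=46368, a(23)=75025, a(24)=121393, a(25)=196418, a(26)=317811, a(27)=514229, a(28)=832040, a(29)=1346269, a(30)=2178309, a(31)=3524578, a(32)=5702887, a(33)=9227465, a(34)=14930352, a(35)=24157817, a(36)=39088169, a(37)=63245986, a(38)=102334155, a(39)=165580141, a(40)=267914296, a(41)=433494437, a(42)=701408733, a(43)=1134903170.

Final answer: 1134903170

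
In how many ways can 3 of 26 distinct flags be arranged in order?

P(26,3) = 26!/(26-3)! = 26!/23!.

Final answer: P(26,3) = 15600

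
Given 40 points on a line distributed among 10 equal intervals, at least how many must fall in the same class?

By pigeonhole with 40 objects and 10 categories: ceiling(40/10).

Final answer: 4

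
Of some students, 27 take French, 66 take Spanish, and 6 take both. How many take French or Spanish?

|A union B| = |A| + |B| - |A intersect B| = 27 + 66 - 6.

Final answer: 87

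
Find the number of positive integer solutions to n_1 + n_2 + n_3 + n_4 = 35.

Substitute n'_i = n_i - 1 (so n'_i >= 0). Then sum n'_i = 35 - 4 = 31.
Stars and bars: C(31+4-1, 4-1) = C(34,3).

Final answer: C(34,3) = 5984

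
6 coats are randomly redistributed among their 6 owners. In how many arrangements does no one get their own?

D(n) = (n-1)(D(n-1) + D(n-2)), D(0)=1, D(1)=0.
D(2) = 1 x (0 + 1) = 1
D(3) = 2 x (1 + 0) = 2
D(4) = 3 x (2 + 1) = 9
D(5) = 4 x (9 + 2) = 44
D(6) = 5 x (D(5) + D(4)) = 5 x (44 + 9)

Final answer: D(6) = 265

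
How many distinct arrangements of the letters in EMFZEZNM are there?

Letters (E:2, F:1, M:2, N:1, Z:2). Total letters: 8.
Permutations = 8!/(2! x 2! x 2!).

Final answer: 5040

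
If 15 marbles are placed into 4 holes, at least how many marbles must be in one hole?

By the pigeonhole principle: ceiling(15/4).

Final answer: 4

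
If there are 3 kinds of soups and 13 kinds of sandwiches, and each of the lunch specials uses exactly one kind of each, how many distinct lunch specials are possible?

By the multiplication principle: 3 x 13.

Final answer: 39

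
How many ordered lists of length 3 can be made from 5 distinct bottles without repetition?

P(5,3) = 5!/(5-3)! = 5!/2!.

Final answer: P(5,3) = 60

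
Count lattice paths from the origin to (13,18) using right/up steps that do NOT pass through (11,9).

Total paths to (13,18): C(31,18) = 206253075.
Paths through (11,9): C(20,9) x C(11,9) = 9237800.
Avoiding (11,9): 206253075 - 9237800.

Final answer: 197015275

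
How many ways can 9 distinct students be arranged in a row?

The number of ways to arrange 9 distinct objects is 9!.

Final answer: 9! = 362880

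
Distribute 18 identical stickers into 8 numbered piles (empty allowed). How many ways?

Stars and bars: C(n+k-1, k-1) = C(25,7).

Final answer: C(25,7) = 480700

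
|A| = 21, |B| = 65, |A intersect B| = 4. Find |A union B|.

|A union B| = |A| + |B| - |A intersect B| = 21 + 65 - 4.

Final answer: 82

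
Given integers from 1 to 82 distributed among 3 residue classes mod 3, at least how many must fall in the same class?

By pigeonhole with 82 objects and 3 categories: ceiling(82/3).

Final answer: 28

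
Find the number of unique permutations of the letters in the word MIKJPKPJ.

Letters (I:1, J:2, K:2, M:1, P:2). Total letters: 8.
Permutations = 8!/(2! x 2! x 2!).

Final answer: 5040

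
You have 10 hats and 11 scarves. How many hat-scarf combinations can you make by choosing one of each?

By the multiplication principle: 10 x 11.

Final answer: 110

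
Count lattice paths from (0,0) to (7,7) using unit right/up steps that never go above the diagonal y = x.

Total monotonic paths to (7,7): C(14,7) = 3432.
By the reflection principle, paths that go above the diagonal number C(14,8) = 3003.
Valid Dyck paths: 3432 - 3003.
(These counts are the Catalan numbers.)

Final answer: C_{7} = 429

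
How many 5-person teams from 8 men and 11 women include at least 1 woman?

Sum over valid woman counts:
C(11,1)C(8,4) = 770
C(11,2)C(8,3) = 3080
C(11,3)C(8,2) = 4620
C(11,4)C(8,1) = 2640
C(11,5)C(8,0) = 462
Total: 770 + 3080 + 4620 + 2640 + 462.

Final answer: 11572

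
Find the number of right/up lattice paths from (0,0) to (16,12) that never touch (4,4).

Total paths to (16,12): C(28,12) = 30421755.
Paths through (4,4): C(8,4) x C(20,8) = 8817900.
Avoiding (4,4): 30421755 - 8817900.

Final answer: 21603855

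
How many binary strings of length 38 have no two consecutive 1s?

Let a(n) count valid strings. If the last bit is 0 the prefix is any valid string of length n-1; if it is 1 the string must end in 01 with a valid prefix of length n-2. So a(n) = a(n-1) + a(n-2), a(1)=2, a(2)=3.
Building up term by term: a(1)=2, a(2)=3, a(3)=5, a(4)=8, a(5)=13, a(6)=21, a(7)=34, a(8)=55, a(9)=89, a(10)=144, a(11)=233, a(12)=377, a(13)=610, a(14)=987, a(15)=1597, a(16)=2584, a(17)=4181, a(18)=6765, a(19)=10946, a(20)=17711, a(21)=28657, a(22)=46368, a(23)=75025, a(24)=121393, a(25)=196418, a(26)=317811, a(27)=514229, a(28)=832040, a(29)=1346269, a(30)=2178309, a(31)=3524578, a(32)=5702887, a(33)=9227465, a(34)=14930352, a(35)=24157817, a(36)=39088169, a(37)=63245986, a(38)=102334155.

Final answer: 102334155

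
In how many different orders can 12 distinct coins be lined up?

The number of ways to arrange 12 distinct objects is 12!.

Final answer: 12! = 479001600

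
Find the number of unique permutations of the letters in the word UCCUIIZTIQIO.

Letters (C:2, I:4, O:1, Q:1, T:1, U:2, Z:1). Total letters: 12.
Permutations = 12!/(4! x 2! x 2!).

Final answer: 4989600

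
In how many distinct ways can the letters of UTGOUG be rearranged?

Letters (G:2, O:1, T:1, U:2). Total letters: 6.
Permutations = 6!/(2! x 2!).

Final answer: 180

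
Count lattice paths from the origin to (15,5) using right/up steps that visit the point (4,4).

Paths (0,0)->(4,4): C(8,4) = 70.
Paths (4,4)->(15,5): C(12,1) = 12.
By multiplication principle: 70 x 12.

Final answer: 840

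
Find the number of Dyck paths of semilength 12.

Total monotonic paths to (12,12): C(24,12) = 2704156.
Paths that cross above y=x (reflection bijection): C(24,13) = 2496144.
Valid Dyck paths: 2704156 - 2496144.
(Equivalently, C_{12} = C(24,12)/13 = 2704156/13.)

Final answer: C_{12} = 208012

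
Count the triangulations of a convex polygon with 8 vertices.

This is counted by the nth Catalan number C_n. Here n = 8 - 2 = 6.
C_n = C(2n,n)/(n+1), so C_{6} = C(12,6)/7 = 924/7.

Final answer: C_{6} = 132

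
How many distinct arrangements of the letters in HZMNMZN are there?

Letters (H:1, M:2, N:2, Z:2). Total letters: 7.
Permutations = 7!/(2! x 2! x 2!).

Final answer: 630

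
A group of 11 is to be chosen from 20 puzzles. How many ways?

C(20,11) = 20!/(11! x 9!).

Final answer: \binom{20}{11} = 167960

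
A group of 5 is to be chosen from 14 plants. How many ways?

C(14,5) = 14!/(5! x 9!).

Final answer: \binom{14}{5} = 2002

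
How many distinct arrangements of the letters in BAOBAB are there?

Letters (A:2, B:3, O:1). Total letters: 6.
Permutations = 6!/(3! x 2!).

Final answer: 60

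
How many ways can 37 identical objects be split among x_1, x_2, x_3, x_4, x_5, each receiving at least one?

Substitute x'_i = x_i - 1 (so x'_i >= 0). Then sum x'_i = 37 - 5 = 32.
Stars and bars: C(32+5-1, 5-1) = C(36,4).

Final answer: C(36,4) = 58905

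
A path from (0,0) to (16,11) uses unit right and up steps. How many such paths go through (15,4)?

Paths (0,0)->(15,4): C(19,4) = 3876.
Paths (15,4)->(16,11): C(8,7) = 8.
By multiplication principle: 3876 x 8.

Final answer: 31008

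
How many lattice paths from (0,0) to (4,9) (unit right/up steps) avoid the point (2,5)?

Total paths to (4,9): C(13,9) = 715.
Paths through (2,5): C(7,5) x C(6,4) = 315.
Avoiding (2,5): 715 - 315.

Final answer: 400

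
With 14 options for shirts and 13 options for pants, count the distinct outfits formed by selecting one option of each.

By the multiplication principle: 14 x 13.

Final answer: 182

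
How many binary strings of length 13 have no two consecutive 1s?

Let a(n) count valid strings. If the last bit is 0 the prefix is any valid string of length n-1; if it is 1 the string must end in 01 with a valid prefix of length n-2. So a(n) = a(n-1) + a(n-2), a(1)=2, a(2)=3.
Computing successive values: a(1)=2, a(2)=3, a(3)=5, a(4)=8, a(5)=13, a(6)=21, a(7)=34, a(8)=55, a(9)=89, a(10)=144, a(11)=233, a(12)=377, a(13)=610.

Final answer: 610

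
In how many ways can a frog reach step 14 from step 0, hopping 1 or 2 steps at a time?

Let f(n) count the ways. The last step is size 1 or 2, so f(n) = f(n-1) + f(n-2) with f(1)=1, f(2)=2.
Iterating the recurrence: f(1)=1, f(2)=2, f(3)=3, f(4)=5, f(5)=8, f(6)=13, f(7)=21, f(8)=34, f(9)=55, f(10)=89, f(11)=144, f(12)=233, f(13)=377, f(14)=610.

Final answer: 610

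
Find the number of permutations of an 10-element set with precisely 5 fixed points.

Choose which 5 elements are fixed: C(10,5) = 252.
Derange the remaining 5 using D(j) = (j-1)(D(j-1) + D(j-2)), D(0)=1, D(1)=0: D(2)=1, D(3)=2, D(4)=9, D(5)=44.
Total: 252 x 44.

Final answer: C(10,5) D(5) = 11088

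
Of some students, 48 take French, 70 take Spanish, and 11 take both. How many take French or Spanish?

|A union B| = |A| + |B| - |A intersect B| = 48 + 70 - 11.

Final answer: 107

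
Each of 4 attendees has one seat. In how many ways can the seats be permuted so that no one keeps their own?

Use the recurrence D(n) = (n-1)(D(n-1) + D(n-2)) with D(0)=1, D(1)=0.
D(2) = 1 x (0 + 1) = 1
D(3) = 2 x (1 + 0) = 2
D(4) = 3 x (D(3) + D(2)) = 3 x (2 + 1)

Final answer: D(4) = 9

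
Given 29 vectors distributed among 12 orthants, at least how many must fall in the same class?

By pigeonhole with 29 objects and 12 categories: ceiling(29/12).

Final answer: 3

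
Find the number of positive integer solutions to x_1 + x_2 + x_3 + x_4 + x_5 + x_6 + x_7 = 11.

Substitute x'_i = x_i - 1 (so x'_i >= 0). Then sum x'_i = 11 - 7 = 4.
Stars and bars: C(4+7-1, 7-1) = C(10,6).

Final answer: C(10,6) = 210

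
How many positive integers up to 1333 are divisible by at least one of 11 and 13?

Multiples of 11: 121. Multiples of 13: 102. Of both (lcm=143): 9.
By inclusion-exclusion: 121 + 102 - 9.

Final answer: 214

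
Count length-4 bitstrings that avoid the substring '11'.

A valid string ends in 0 (append to any length-(n-1) valid string) or in 01 (append to any length-(n-2) valid string), so a(n) = a(n-1) + a(n-2) with a(1)=2, a(2)=3.
Computing successive values: a(1)=2, a(2)=3, a(3)=5, a(4)=8.

Final answer: 8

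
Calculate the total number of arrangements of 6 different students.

The number of ways to arrange 6 distinct objects is 6!.

Final answer: 6! = 720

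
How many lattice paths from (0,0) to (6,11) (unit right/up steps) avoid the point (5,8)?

Total paths to (6,11): C(17,11) = 12376.
Paths through (5,8): C(13,8) x C(4,3) = 5148.
Avoiding (5,8): 12376 - 5148.

Final answer: 7228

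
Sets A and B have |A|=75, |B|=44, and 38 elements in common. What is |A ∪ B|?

|A union B| = |A| + |B| - |A intersect B| = 75 + 44 - 38.

Final answer: 81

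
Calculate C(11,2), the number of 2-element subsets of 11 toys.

C(11,2) = 11!/(2! x (11-2)!).

Final answer: C(11,2) = 55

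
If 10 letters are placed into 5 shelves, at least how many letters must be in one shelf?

By the pigeonhole principle: ceiling(10/5).

Final answer: 2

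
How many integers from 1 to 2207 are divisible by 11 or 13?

Multiples of 11: 200. Multiples of 13: 169. Of both (lcm=143): 15.
By inclusion-exclusion: 200 + 169 - 15.

Final answer: 354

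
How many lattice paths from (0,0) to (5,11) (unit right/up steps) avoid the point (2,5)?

Total paths to (5,11): C(16,11) = 4368.
Paths through (2,5): C(7,5) x C(9,6) = 1764.
Avoiding (2,5): 4368 - 1764.

Final answer: 2604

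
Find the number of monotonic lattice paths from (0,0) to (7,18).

Each path has 7 right steps and 18 up steps in some order (25 steps total).
Choose which 18 of the 25 steps are up: C(25,18).

Final answer: C(25,18) = 480700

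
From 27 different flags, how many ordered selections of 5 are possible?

P(27,5) = 27!/(27-5)! = 27!/22!.

Final answer: P(27,5) = 9687600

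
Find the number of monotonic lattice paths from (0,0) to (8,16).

Each path has 8 right steps and 16 up steps in some order (24 steps total).
Choose which 16 of the 24 steps are up: C(24,16).

Final answer: C(24,16) = 735471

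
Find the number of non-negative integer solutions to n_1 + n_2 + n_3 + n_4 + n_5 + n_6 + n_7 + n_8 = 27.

Stars and bars with 27 stars and 7 bars:
C(27+8-1, 8-1) = C(34,7).

Final answer: C(34,7) = 5379616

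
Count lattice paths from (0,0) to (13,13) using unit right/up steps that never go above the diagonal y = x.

Total monotonic paths to (13,13): C(26,13) = 10400600.
Reflecting each bad path at its first crossing gives a bijection with paths to (12,14): C(26,14) = 9657700.
Valid Dyck paths: 10400600 - 9657700.
(This is the Catalan number C_{13}.)

Final answer: C_{13} = 742900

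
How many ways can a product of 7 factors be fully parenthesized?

This is counted by the nth Catalan number C_n. Here n = 7 - 1 = 6.
C_n = (2n)!/(n!(n+1)!), so C_{6} = 12!/(6! x 7!) = C(12,6)/7 = 924/7.

Final answer: C_{6} = 132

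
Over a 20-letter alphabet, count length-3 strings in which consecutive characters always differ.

Let g(n) count such strings. g(1) = 20, and each valid string of length n-1 extends in 19 ways (any symbol but the last), so g(n) = 19 g(n-1).
Total: g(3) = 20 x 19^2.

Final answer: 20 x 19^{2} = 7220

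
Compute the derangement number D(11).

D(n) = (n-1)(D(n-1) + D(n-2)), D(0)=1, D(1)=0.
Building up: D(2)=1, D(3)=2, D(4)=9, D(5)=44, D(6)=265, D(7)=1854, D(8)=14833, D(9)=133496, D(10)=1334961.
D(11) = 10 x (D(10) + D(9)) = 10 x (1334961 + 133496).

Final answer: D(11) = 14684570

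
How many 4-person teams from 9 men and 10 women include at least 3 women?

Sum over valid woman counts:
C(10,3)C(9,1) = 1080
C(10,4)C(9,0) = 210
Total: 1080 + 210.

Final answer: 1290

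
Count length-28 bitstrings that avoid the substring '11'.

A valid string ends in 0 (append to any length-(n-1) valid string) or in 01 (append to any length-(n-2) valid string), so a(n) = a(n-1) + a(n-2) with a(1)=2, a(2)=3.
Building up term by term: a(1)=2, a(2)=3, a(3)=5, a(4)=8, a(5)=13, a(6)=21, a(7)=34, a(8)=55, a(9)=89, a(10)=144, a(11)=233, a(12)=377, a(13)=610, a(14)=987, a(15)=1597, a(16)=2584, a(17)=4181, a(18)=6765, a(19)=10946, a(20)=17711, a(21)=28657, a(22)=46368, a(23)=75025, a(24)=121393, a(25)=196418, a(26)=317811, a(27)=514229, a(28)=832040.

Final answer: 832040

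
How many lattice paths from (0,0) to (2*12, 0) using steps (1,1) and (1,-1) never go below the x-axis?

Total monotonic paths to (12,12): C(24,12) = 2704156.
By the reflection principle, paths that go above the diagonal number C(24,13) = 2496144.
Valid Dyck paths: 2704156 - 2496144.
(Equivalently, C_{12} = C(24,12)/13 = 2704156/13.)

Final answer: C_{12} = 208012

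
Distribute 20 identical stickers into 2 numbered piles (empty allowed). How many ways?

Stars and bars: C(n+k-1, k-1) = C(21,1).

Final answer: C(21,1) = 21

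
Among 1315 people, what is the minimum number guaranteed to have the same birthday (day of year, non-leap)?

There are 365 possible values for birthday (day of year, non-leap). With 1315 people and 365 categories, by pigeonhole: ceiling(1315/365).

Final answer: 4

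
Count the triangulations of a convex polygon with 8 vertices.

This is a standard Catalan-number count: the answer is C_n. Here n = 8 - 2 = 6.
C_n = (2n)!/(n!(n+1)!), so C_{6} = 12!/(6! x 7!) = C(12,6)/7 = 924/7.

Final answer: C_{6} = 132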